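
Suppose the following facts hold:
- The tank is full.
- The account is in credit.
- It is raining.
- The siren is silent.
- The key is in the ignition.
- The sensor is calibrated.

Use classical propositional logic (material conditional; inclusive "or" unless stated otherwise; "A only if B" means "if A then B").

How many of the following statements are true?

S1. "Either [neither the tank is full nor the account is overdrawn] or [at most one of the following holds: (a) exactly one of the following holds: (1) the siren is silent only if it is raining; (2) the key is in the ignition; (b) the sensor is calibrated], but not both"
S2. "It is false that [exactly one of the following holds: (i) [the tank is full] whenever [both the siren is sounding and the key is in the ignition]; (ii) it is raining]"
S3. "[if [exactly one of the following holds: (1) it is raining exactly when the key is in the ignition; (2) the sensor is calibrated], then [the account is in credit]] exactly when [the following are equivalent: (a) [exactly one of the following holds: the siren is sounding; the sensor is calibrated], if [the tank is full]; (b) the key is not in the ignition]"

2

Let P = "the tank is full" (T), Q = "the account is overdrawn" (F), S = "the siren is sounding" (F), R = "it is raining" (T), U = "the key is in the ignition" (T), V = "the sensor is calibrated" (T).

S1: Formalization: (P ↓ Q) ⊕ (((¬S → R) ⊕ U) ↑ V)

P ↓ Q = T ↓ F = F
¬S = ¬F = T
¬S → R = T → T = T
(¬S → R) ⊕ U = T ⊕ T = F
((¬S → R) ⊕ U) ↑ V = F ↑ T = T
(P ↓ Q) ⊕ (((¬S → R) ⊕ U) ↑ V) = F ⊕ T = T
Hence S1 is true.

S2: Formalization: ¬(((S ∧ U) → P) ⊕ R)

S ∧ U = F ∧ T = F
(S ∧ U) → P = F → T = T
((S ∧ U) → P) ⊕ R = T ⊕ T = F
¬(((S ∧ U) → P) ⊕ R) = ¬F = T
Hence S2 is true.

S3: In symbols: (((R ↔ U) ⊕ V) → ¬Q) ↔ ((P → (S ⊕ V)) ↔ ¬U)

R ↔ U = T ↔ T = T
(R ↔ U) ⊕ V = T ⊕ T = F
¬Q = ¬F = T
((R ↔ U) ⊕ V) → ¬Q = F → T = T
S ⊕ V = F ⊕ T = T
P → (S ⊕ V) = T → T = T
¬U = ¬T = F
(P → (S ⊕ V)) ↔ ¬U = T ↔ F = F
(((R ↔ U) ⊕ V) → ¬Q) ↔ ((P → (S ⊕ V)) ↔ ¬U) = T ↔ F = F
So S3 is false.

True statements: 2 (S1, S2).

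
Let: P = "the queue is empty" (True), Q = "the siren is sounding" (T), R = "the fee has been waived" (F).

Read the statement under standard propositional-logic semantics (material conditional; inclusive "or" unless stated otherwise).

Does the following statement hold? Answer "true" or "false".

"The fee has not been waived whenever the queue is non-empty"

In symbols: not P -> not R

not P = not True = False
not R = not False = True
not P -> not R = False -> True = True

True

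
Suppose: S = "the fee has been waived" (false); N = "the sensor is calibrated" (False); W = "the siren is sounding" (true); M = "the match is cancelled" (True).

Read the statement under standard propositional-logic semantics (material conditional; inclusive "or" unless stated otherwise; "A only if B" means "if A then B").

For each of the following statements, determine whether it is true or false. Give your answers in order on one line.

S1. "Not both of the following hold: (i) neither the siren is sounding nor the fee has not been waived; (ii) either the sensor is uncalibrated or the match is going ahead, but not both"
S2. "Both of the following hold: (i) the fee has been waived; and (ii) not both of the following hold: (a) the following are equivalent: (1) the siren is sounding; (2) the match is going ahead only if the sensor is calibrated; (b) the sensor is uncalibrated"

S1: Formalization: (W ↓ ¬S) ↑ (¬N ⊕ ¬M)

¬S = ¬F = T
W ↓ ¬S = T ↓ T = F
¬N = ¬F = T
¬M = ¬T = F
¬N ⊕ ¬M = T ⊕ F = T
(W ↓ ¬S) ↑ (¬N ⊕ ¬M) = F ↑ T = T
Thus S1 is true.

S2: Parsed as S ∧ ((W ↔ (¬M → N)) ↑ ¬N)

¬M = ¬T = F
¬M → N = F → F = T
W ↔ (¬M → N) = T ↔ T = T
¬N = ¬F = T
(W ↔ (¬M → N)) ↑ ¬N = T ↑ T = F
S ∧ ((W ↔ (¬M → N)) ↑ ¬N) = F ∧ F = F
So S2 is false.

S1 true; S2 false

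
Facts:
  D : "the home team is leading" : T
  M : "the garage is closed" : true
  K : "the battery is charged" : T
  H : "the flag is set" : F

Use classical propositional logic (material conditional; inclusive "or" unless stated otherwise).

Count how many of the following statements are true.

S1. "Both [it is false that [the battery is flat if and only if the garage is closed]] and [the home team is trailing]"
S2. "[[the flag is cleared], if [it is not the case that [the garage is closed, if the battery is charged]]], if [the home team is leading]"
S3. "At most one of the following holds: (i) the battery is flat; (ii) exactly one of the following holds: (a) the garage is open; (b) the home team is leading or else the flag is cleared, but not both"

2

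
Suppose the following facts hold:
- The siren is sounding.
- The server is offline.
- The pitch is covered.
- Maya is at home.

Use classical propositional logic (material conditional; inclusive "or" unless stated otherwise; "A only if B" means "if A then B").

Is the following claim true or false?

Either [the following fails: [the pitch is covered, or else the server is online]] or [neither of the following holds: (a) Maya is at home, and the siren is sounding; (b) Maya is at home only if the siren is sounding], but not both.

The statement is false.

Let D = "the pitch is covered" (T), W = "the server is online" (F), N = "Maya is at home" (T), K = "the siren is sounding" (T).
In symbols: ~(D | W) xor ((N & K) nor (N -> K))

D | W = T | F = T
~(D | W) = ~T = F
N & K = T & T = T
N -> K = T -> T = T
(N & K) nor (N -> K) = T nor T = F
~(D | W) xor ((N & K) nor (N -> K)) = F xor F = F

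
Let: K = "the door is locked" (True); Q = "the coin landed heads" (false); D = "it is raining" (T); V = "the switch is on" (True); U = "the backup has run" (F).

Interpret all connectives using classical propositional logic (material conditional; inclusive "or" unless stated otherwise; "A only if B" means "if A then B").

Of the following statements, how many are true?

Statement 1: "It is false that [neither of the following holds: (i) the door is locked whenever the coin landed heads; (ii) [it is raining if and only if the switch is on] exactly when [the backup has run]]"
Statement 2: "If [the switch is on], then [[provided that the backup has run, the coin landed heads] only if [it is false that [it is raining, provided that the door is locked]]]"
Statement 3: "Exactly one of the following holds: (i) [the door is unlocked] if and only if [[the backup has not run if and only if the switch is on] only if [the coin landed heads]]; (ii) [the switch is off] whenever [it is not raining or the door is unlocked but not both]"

Statement 1: Parsed as ~((Q -> K) nor ((D <-> V) <-> U))

Q -> K = F -> T = T
D <-> V = T <-> T = T
(D <-> V) <-> U = T <-> F = F
(Q -> K) nor ((D <-> V) <-> U) = T nor F = F
~((Q -> K) nor ((D <-> V) <-> U)) = ~F = T
So Statement 1 is true.

Statement 2: Parsed as V -> ((U -> Q) -> ~(K -> D))

U -> Q = F -> F = T
K -> D = T -> T = T
~(K -> D) = ~T = F
(U -> Q) -> ~(K -> D) = T -> F = F
V -> ((U -> Q) -> ~(K -> D)) = T -> F = F
Thus Statement 2 is false.

Statement 3: This is (~K <-> ((~U <-> V) -> Q)) xor ((~D xor ~K) -> ~V).

~K = ~T = F
~U = ~F = T
~U <-> V = T <-> T = T
(~U <-> V) -> Q = T -> F = F
~K <-> ((~U <-> V) -> Q) = F <-> F = T
~D = ~T = F
~K = ~T = F
~D xor ~K = F xor F = F
~V = ~T = F
(~D xor ~K) -> ~V = F -> F = T
(~K <-> ((~U <-> V) -> Q)) xor ((~D xor ~K) -> ~V) = T xor T = F
Hence Statement 3 is false.

Count: 1.

1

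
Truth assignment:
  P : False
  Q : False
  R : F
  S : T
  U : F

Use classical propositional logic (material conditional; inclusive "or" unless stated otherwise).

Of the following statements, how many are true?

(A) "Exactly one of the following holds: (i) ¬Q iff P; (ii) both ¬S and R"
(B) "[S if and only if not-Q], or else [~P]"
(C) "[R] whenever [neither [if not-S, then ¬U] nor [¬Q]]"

(A): Parsed as (not Q iff P) xor (not S and R)

not Q = not False = True
not Q iff P = True iff False = False
not S = not True = False
not S and R = False and False = False
(not Q iff P) xor (not S and R) = False xor False = False
Thus (A) is false.

(B): This is (S iff not Q) or not P.

not Q = not False = True
S iff not Q = True iff True = True
not P = not False = True
(S iff not Q) or not P = True or True = True
So (B) is true.

(C): In symbols: ((not S -> not U) nor not Q) -> R

not S = not True = False
not U = not False = True
not S -> not U = False -> True = True
not Q = not False = True
(not S -> not U) nor not Q = True nor True = False
((not S -> not U) nor not Q) -> R = False -> False = True
Hence (C) is true.

2 of the 3 statements are true.

2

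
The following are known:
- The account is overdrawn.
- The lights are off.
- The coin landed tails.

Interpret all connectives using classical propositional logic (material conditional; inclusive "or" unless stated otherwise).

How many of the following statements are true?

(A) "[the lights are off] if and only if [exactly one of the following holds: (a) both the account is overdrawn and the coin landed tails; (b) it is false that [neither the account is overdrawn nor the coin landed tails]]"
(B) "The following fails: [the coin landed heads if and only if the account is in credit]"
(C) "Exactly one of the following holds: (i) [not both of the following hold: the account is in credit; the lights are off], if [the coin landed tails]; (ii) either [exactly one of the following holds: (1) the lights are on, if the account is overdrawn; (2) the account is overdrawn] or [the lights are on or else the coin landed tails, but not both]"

Let Q = "the lights are on" (F), P = "the account is overdrawn" (T), R = "the coin landed heads" (F).

(A): In symbols: ~Q <-> ((P & ~R) xor ~(P nor ~R))

~Q = ~F = T
~R = ~F = T
P & ~R = T & T = T
~R = ~F = T
P nor ~R = T nor T = F
~(P nor ~R) = ~F = T
(P & ~R) xor ~(P nor ~R) = T xor T = F
~Q <-> ((P & ~R) xor ~(P nor ~R)) = T <-> F = F
Hence (A) is false.

(B): In symbols: ~(R <-> ~P)

~P = ~T = F
R <-> ~P = F <-> F = T
~(R <-> ~P) = ~T = F
So (B) is false.

(C): Formalization: (~R -> (~P nand ~Q)) xor (((P -> Q) xor P) | (Q xor ~R))

~R = ~F = T
~P = ~T = F
~Q = ~F = T
~P nand ~Q = F nand T = T
~R -> (~P nand ~Q) = T -> T = T
P -> Q = T -> F = F
(P -> Q) xor P = F xor T = T
~R = ~F = T
Q xor ~R = F xor T = T
((P -> Q) xor P) | (Q xor ~R) = T | T = T
(~R -> (~P nand ~Q)) xor (((P -> Q) xor P) | (Q xor ~R)) = T xor T = F
Thus (C) is false.

Count: 0.

0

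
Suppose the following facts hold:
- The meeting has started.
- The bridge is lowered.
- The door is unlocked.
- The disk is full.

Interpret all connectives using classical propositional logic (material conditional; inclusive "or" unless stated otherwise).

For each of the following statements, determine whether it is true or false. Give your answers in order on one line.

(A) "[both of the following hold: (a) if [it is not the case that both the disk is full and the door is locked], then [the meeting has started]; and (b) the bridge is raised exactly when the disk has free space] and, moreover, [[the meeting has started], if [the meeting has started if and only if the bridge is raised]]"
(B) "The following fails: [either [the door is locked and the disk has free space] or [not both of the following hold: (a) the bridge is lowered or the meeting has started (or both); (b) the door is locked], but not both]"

Let W = "the disk is full" (T), S = "the door is locked" (F), K = "the meeting has started" (T), U = "the bridge is raised" (F).

(A): Formalization: (((W ↑ S) → K) ∧ (U ↔ ¬W)) ∧ ((K ↔ U) → K)

W ↑ S = T ↑ F = T
(W ↑ S) → K = T → T = T
¬W = ¬T = F
U ↔ ¬W = F ↔ F = T
((W ↑ S) → K) ∧ (U ↔ ¬W) = T ∧ T = T
K ↔ U = T ↔ F = F
(K ↔ U) → K = F → T = T
(((W ↑ S) → K) ∧ (U ↔ ¬W)) ∧ ((K ↔ U) → K) = T ∧ T = T
Hence (A) is true.

(B): Formalization: ¬((S ∧ ¬W) ⊕ ((¬U ∨ K) ↑ S))

¬W = ¬T = F
S ∧ ¬W = F ∧ F = F
¬U = ¬F = T
¬U ∨ K = T ∨ T = T
(¬U ∨ K) ↑ S = T ↑ F = T
(S ∧ ¬W) ⊕ ((¬U ∨ K) ↑ S) = F ⊕ T = T
¬((S ∧ ¬W) ⊕ ((¬U ∨ K) ↑ S)) = ¬T = F
Hence (B) is false.

(A) T / (B) F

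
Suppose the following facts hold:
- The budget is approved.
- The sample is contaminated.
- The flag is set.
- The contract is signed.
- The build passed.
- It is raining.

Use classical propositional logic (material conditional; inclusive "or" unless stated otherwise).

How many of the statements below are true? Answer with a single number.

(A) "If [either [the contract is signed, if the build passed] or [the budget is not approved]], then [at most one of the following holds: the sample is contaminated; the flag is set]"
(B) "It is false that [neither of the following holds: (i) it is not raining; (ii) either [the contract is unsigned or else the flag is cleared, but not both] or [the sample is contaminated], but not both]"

1

Let U = "the build passed" (True), S = "the contract is signed" (True), P = "the budget is approved" (True), Q = "the sample is contaminated" (True), R = "the flag is set" (True), V = "it is raining" (True).

(A): Parsed as ((U -> S) or not P) -> (Q nand R)

U -> S = True -> True = True
not P = not True = False
(U -> S) or not P = True or False = True
Q nand R = True nand True = False
((U -> S) or not P) -> (Q nand R) = True -> False = False
So (A) is false.

(B): In symbols: not (not V nor ((not S xor not R) xor Q))

not V = not True = False
not S = not True = False
not R = not True = False
not S xor not R = False xor False = False
(not S xor not R) xor Q = False xor True = True
not V nor ((not S xor not R) xor Q) = False nor True = False
not (not V nor ((not S xor not R) xor Q)) = not False = True
So (B) is true.

True statements: 1 ((B)).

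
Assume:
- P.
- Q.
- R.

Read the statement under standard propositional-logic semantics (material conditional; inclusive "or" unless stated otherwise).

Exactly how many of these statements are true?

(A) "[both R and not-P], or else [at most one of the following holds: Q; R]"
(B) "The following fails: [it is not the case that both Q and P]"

1

(A): This is (R ∧ ¬P) ∨ (Q ↑ R).

¬P = ¬T = F
R ∧ ¬P = T ∧ F = F
Q ↑ R = T ↑ T = F
(R ∧ ¬P) ∨ (Q ↑ R) = F ∨ F = F
Thus (A) is false.

(B): Formalization: ¬(Q ↑ P)

Q ↑ P = T ↑ T = F
¬(Q ↑ P) = ¬F = T
Hence (B) is true.

1 of the 2 statements is true ((B)).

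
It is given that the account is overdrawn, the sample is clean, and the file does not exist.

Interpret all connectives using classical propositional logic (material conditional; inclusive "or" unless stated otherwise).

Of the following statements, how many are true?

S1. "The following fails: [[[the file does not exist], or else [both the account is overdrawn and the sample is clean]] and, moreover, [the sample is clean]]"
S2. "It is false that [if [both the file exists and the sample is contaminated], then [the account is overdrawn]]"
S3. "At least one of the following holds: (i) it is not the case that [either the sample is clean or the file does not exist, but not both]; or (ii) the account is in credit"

1

Let R = "the file exists" (F), P = "the account is overdrawn" (T), Q = "the sample is contaminated" (F).

S1: This is ¬((¬R ∨ (P ∧ ¬Q)) ∧ ¬Q).

¬R = ¬F = T
¬Q = ¬F = T
P ∧ ¬Q = T ∧ T = T
¬R ∨ (P ∧ ¬Q) = T ∨ T = T
¬Q = ¬F = T
(¬R ∨ (P ∧ ¬Q)) ∧ ¬Q = T ∧ T = T
¬((¬R ∨ (P ∧ ¬Q)) ∧ ¬Q) = ¬T = F
So S1 is false.

S2: In symbols: ¬((R ∧ Q) → P)

R ∧ Q = F ∧ F = F
(R ∧ Q) → P = F → T = T
¬((R ∧ Q) → P) = ¬T = F
So S2 is false.

S3: Parsed as ¬(¬Q ⊕ ¬R) ∨ ¬P

¬Q = ¬F = T
¬R = ¬F = T
¬Q ⊕ ¬R = T ⊕ T = F
¬(¬Q ⊕ ¬R) = ¬F = T
¬P = ¬T = F
¬(¬Q ⊕ ¬R) ∨ ¬P = T ∨ F = T
So S3 is true.

Count: 1.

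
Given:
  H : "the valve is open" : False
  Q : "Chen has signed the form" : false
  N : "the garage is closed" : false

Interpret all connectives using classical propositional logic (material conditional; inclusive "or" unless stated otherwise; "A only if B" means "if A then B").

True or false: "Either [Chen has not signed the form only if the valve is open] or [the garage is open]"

true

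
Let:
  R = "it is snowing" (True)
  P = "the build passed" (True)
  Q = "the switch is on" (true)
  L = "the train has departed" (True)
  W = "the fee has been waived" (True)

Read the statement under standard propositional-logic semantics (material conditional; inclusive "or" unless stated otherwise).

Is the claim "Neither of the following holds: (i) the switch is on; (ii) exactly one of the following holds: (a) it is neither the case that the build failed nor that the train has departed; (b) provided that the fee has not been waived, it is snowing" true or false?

In symbols: Q ↓ ((¬P ↓ L) ⊕ (¬W → R))

¬P = ¬T = F
¬P ↓ L = F ↓ T = F
¬W = ¬T = F
¬W → R = F → T = T
(¬P ↓ L) ⊕ (¬W → R) = F ⊕ T = T
Q ↓ ((¬P ↓ L) ⊕ (¬W → R)) = T ↓ T = F

false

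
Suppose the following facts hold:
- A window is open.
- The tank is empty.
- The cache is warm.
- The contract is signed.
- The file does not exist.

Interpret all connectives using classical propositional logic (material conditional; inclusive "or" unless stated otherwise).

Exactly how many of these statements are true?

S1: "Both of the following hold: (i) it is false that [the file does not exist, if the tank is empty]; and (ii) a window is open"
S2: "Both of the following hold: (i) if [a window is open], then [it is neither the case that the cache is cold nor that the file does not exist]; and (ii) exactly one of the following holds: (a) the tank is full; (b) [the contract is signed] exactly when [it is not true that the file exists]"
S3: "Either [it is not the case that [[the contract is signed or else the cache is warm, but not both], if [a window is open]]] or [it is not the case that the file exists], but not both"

Let Q = "the tank is full" (F), U = "the file exists" (F), P = "a window is open" (T), R = "the cache is warm" (T), S = "the contract is signed" (T).

S1: Formalization: ~(~Q -> ~U) & P

~Q = ~F = T
~U = ~F = T
~Q -> ~U = T -> T = T
~(~Q -> ~U) = ~T = F
~(~Q -> ~U) & P = F & T = F
Thus S1 is false.

S2: Formalization: (P -> (~R nor ~U)) & (Q xor (S <-> ~U))

~R = ~T = F
~U = ~F = T
~R nor ~U = F nor T = F
P -> (~R nor ~U) = T -> F = F
~U = ~F = T
S <-> ~U = T <-> T = T
Q xor (S <-> ~U) = F xor T = T
(P -> (~R nor ~U)) & (Q xor (S <-> ~U)) = F & T = F
So S2 is false.

S3: This is ~(P -> (S xor R)) xor ~U.

S xor R = T xor T = F
P -> (S xor R) = T -> F = F
~(P -> (S xor R)) = ~F = T
~U = ~F = T
~(P -> (S xor R)) xor ~U = T xor T = F
Hence S3 is false.

Count: 0.

0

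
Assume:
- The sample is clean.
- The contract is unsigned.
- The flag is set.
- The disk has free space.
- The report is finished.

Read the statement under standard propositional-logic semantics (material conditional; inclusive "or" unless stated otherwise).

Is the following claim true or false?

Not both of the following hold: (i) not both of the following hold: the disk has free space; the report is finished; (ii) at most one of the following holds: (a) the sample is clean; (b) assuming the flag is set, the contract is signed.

Let G = "the disk is full" (False), D = "the report is finished" (True), K = "the sample is contaminated" (False), R = "the flag is set" (True), V = "the contract is signed" (False).
In symbols: (not G nand D) nand (not K nand (R -> V))

not G = not False = True
not G nand D = True nand True = False
not K = not False = True
R -> V = True -> False = False
not K nand (R -> V) = True nand False = True
(not G nand D) nand (not K nand (R -> V)) = False nand True = True

true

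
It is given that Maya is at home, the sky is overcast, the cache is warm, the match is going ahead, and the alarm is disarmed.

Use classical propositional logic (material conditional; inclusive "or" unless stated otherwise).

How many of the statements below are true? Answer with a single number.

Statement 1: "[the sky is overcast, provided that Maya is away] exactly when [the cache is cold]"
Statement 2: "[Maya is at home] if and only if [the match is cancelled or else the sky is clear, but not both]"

Let N = "Maya is at home" (T), M = "the sky is overcast" (T), K = "the cache is warm" (T), L = "the match is cancelled" (F).

Statement 1: This is (¬N → M) ↔ ¬K.

¬N = ¬T = F
¬N → M = F → T = T
¬K = ¬T = F
(¬N → M) ↔ ¬K = T ↔ F = F
Thus Statement 1 is false.

Statement 2: This is N ↔ (L ⊕ ¬M).

¬M = ¬T = F
L ⊕ ¬M = F ⊕ F = F
N ↔ (L ⊕ ¬M) = T ↔ F = F
Hence Statement 2 is false.

Count: 0.

0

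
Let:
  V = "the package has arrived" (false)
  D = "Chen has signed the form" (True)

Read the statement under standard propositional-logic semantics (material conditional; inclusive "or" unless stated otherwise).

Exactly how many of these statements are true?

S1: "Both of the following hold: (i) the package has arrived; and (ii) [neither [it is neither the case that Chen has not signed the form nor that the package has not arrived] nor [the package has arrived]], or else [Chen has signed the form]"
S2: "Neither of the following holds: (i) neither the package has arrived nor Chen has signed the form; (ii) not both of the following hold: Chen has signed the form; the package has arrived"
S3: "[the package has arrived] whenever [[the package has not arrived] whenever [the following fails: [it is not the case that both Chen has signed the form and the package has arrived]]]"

0

S1: Formalization: V and (((not D nor not V) nor V) or D)

not D = not True = False
not V = not False = True
not D nor not V = False nor True = False
(not D nor not V) nor V = False nor False = True
((not D nor not V) nor V) or D = True or True = True
V and (((not D nor not V) nor V) or D) = False and True = False
Thus S1 is false.

S2: Formalization: (V nor D) nor (D nand V)

V nor D = False nor True = False
D nand V = True nand False = True
(V nor D) nor (D nand V) = False nor True = False
So S2 is false.

S3: This is (not (D nand V) -> not V) -> V.

D nand V = True nand False = True
not (D nand V) = not True = False
not V = not False = True
not (D nand V) -> not V = False -> True = True
(not (D nand V) -> not V) -> V = True -> False = False
Hence S3 is false.

Count: 0.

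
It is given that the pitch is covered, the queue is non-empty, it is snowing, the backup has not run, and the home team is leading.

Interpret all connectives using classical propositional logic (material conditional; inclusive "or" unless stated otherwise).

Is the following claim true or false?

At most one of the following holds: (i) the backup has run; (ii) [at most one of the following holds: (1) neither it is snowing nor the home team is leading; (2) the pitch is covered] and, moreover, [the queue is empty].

true

Let S = "the backup has run" (False), R = "it is snowing" (True), U = "the home team is leading" (True), P = "the pitch is covered" (True), Q = "the queue is empty" (False).
Formalization: S nand (((R nor U) nand P) and Q)

R nor U = True nor True = False
(R nor U) nand P = False nand True = True
((R nor U) nand P) and Q = True and False = False
S nand (((R nor U) nand P) and Q) = False nand False = True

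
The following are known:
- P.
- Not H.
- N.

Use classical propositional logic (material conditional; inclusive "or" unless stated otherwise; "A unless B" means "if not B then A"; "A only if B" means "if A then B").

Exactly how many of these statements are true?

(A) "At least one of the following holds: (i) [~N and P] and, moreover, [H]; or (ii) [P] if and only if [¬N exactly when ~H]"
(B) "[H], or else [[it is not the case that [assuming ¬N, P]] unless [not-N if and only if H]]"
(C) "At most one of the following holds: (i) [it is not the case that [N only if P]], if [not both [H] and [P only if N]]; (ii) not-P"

2

(A): Parsed as ((not N and P) and H) or (P iff (not N iff not H))

not N = not True = False
not N and P = False and True = False
(not N and P) and H = False and False = False
not N = not True = False
not H = not False = True
not N iff not H = False iff True = False
P iff (not N iff not H) = True iff False = False
((not N and P) and H) or (P iff (not N iff not H)) = False or False = False
Thus (A) is false.

(B): In symbols: H or (not (not N -> P) or (not N iff H))

not N = not True = False
not N -> P = False -> True = True
not (not N -> P) = not True = False
not N = not True = False
not N iff H = False iff False = True
not (not N -> P) or (not N iff H) = False or True = True
H or (not (not N -> P) or (not N iff H)) = False or True = True
Hence (B) is true.

(C): This is ((H nand (P -> N)) -> not (N -> P)) nand not P.

P -> N = True -> True = True
H nand (P -> N) = False nand True = True
N -> P = True -> True = True
not (N -> P) = not True = False
(H nand (P -> N)) -> not (N -> P) = True -> False = False
not P = not True = False
((H nand (P -> N)) -> not (N -> P)) nand not P = False nand False = True
So (C) is true.

True statements: 2 ((B), (C)).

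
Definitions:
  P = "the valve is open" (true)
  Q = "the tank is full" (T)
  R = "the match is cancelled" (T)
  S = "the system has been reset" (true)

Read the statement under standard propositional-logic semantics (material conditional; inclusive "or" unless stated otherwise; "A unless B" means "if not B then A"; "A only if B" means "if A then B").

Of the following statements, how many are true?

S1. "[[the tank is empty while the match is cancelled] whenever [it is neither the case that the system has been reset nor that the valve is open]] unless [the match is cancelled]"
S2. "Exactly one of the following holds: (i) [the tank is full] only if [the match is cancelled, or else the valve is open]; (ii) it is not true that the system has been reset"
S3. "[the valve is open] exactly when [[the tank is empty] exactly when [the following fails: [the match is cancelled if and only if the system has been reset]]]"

S1: In symbols: ((S nor P) -> (~Q & R)) | R

S nor P = T nor T = F
~Q = ~T = F
~Q & R = F & T = F
(S nor P) -> (~Q & R) = F -> F = T
((S nor P) -> (~Q & R)) | R = T | T = T
Hence S1 is true.

S2: Parsed as (Q -> (R | P)) xor ~S

R | P = T | T = T
Q -> (R | P) = T -> T = T
~S = ~T = F
(Q -> (R | P)) xor ~S = T xor F = T
So S2 is true.

S3: This is P <-> (~Q <-> ~(R <-> S)).

~Q = ~T = F
R <-> S = T <-> T = T
~(R <-> S) = ~T = F
~Q <-> ~(R <-> S) = F <-> F = T
P <-> (~Q <-> ~(R <-> S)) = T <-> T = T
Hence S3 is true.

Count: 3.

3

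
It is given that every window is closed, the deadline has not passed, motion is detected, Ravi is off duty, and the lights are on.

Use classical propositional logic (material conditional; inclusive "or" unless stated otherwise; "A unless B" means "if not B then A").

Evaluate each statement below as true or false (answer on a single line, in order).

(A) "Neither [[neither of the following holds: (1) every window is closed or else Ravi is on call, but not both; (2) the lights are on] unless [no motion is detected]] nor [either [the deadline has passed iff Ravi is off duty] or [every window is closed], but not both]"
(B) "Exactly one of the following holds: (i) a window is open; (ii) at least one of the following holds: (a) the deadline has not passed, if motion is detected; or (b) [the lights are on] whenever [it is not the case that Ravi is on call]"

(A) False / (B) True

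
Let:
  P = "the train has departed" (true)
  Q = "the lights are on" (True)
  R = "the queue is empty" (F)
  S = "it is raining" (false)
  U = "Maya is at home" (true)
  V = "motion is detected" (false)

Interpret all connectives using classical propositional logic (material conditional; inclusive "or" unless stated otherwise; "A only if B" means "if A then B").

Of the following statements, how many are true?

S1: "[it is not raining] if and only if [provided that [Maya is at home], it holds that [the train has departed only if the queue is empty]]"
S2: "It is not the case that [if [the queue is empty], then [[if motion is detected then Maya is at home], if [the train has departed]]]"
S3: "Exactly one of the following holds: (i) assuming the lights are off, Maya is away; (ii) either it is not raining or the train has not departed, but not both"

0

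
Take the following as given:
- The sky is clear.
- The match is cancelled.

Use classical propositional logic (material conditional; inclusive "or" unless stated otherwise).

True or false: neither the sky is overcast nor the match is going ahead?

Let P = "the sky is overcast" (F), R = "the match is cancelled" (T).
This is P nor ~R.

~R = ~T = F
P nor ~R = F nor F = T

True.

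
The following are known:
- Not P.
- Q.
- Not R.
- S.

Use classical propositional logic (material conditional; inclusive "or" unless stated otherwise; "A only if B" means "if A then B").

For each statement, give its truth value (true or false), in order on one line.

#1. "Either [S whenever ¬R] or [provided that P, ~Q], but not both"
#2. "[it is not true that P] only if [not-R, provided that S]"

#1 false; #2 true

#1: This is (~R -> S) xor (P -> ~Q).

~R = ~F = T
~R -> S = T -> T = T
~Q = ~T = F
P -> ~Q = F -> F = T
(~R -> S) xor (P -> ~Q) = T xor T = F
Thus #1 is false.

#2: Parsed as ~P -> (S -> ~R)

~P = ~F = T
~R = ~F = T
S -> ~R = T -> T = T
~P -> (S -> ~R) = T -> T = T
Thus #2 is true.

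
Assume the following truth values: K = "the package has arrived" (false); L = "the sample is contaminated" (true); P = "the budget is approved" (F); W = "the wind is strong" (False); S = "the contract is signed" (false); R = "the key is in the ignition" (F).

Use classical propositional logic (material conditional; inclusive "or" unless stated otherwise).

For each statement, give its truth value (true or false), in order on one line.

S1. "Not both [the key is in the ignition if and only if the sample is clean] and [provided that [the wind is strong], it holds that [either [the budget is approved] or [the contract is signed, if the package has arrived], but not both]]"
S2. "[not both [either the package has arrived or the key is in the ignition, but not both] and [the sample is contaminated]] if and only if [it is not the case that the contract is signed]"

S1 false, S2 true

S1: Formalization: (R <-> ~L) nand (W -> (P xor (K -> S)))

~L = ~T = F
R <-> ~L = F <-> F = T
K -> S = F -> F = T
P xor (K -> S) = F xor T = T
W -> (P xor (K -> S)) = F -> T = T
(R <-> ~L) nand (W -> (P xor (K -> S))) = T nand T = F
Hence S1 is false.

S2: Formalization: ((K xor R) nand L) <-> ~S

K xor R = F xor F = F
(K xor R) nand L = F nand T = T
~S = ~F = T
((K xor R) nand L) <-> ~S = T <-> T = T
Thus S2 is true.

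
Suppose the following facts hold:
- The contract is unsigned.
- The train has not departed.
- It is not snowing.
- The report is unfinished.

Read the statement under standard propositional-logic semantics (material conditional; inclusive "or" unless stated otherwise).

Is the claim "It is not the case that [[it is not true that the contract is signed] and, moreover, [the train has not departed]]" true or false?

Let W = "the contract is signed" (F), R = "the train has departed" (F).
Formalization: ~(~W & ~R)

~W = ~F = T
~R = ~F = T
~W & ~R = T & T = T
~(~W & ~R) = ~T = F

False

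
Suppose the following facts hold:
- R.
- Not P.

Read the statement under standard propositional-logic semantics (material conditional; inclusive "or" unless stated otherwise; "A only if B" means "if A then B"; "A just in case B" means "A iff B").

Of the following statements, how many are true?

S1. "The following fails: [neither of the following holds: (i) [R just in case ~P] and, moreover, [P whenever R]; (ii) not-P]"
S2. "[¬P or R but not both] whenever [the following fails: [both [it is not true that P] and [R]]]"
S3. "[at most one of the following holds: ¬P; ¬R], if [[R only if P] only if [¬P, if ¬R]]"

S1: Formalization: ~(((R <-> ~P) & (R -> P)) nor ~P)

~P = ~F = T
R <-> ~P = T <-> T = T
R -> P = T -> F = F
(R <-> ~P) & (R -> P) = T & F = F
~P = ~F = T
((R <-> ~P) & (R -> P)) nor ~P = F nor T = F
~(((R <-> ~P) & (R -> P)) nor ~P) = ~F = T
Hence S1 is true.

S2: In symbols: ~(~P & R) -> (~P xor R)

~P = ~F = T
~P & R = T & T = T
~(~P & R) = ~T = F
~P = ~F = T
~P xor R = T xor T = F
~(~P & R) -> (~P xor R) = F -> F = T
Hence S2 is true.

S3: Formalization: ((R -> P) -> (~R -> ~P)) -> (~P nand ~R)

R -> P = T -> F = F
~R = ~T = F
~P = ~F = T
~R -> ~P = F -> T = T
(R -> P) -> (~R -> ~P) = F -> T = T
~P = ~F = T
~R = ~T = F
~P nand ~R = T nand F = T
((R -> P) -> (~R -> ~P)) -> (~P nand ~R) = T -> T = T
So S3 is true.

Count: 3.

3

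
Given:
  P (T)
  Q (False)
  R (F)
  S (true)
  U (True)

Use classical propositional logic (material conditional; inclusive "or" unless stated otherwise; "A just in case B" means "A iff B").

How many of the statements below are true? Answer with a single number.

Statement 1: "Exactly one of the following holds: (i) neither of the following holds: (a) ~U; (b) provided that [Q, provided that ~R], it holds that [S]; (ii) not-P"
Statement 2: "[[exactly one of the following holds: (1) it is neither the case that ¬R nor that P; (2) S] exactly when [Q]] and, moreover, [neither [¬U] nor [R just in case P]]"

Statement 1: Formalization: (not U nor ((not R -> Q) -> S)) xor not P

not U = not True = False
not R = not False = True
not R -> Q = True -> False = False
(not R -> Q) -> S = False -> True = True
not U nor ((not R -> Q) -> S) = False nor True = False
not P = not True = False
(not U nor ((not R -> Q) -> S)) xor not P = False xor False = False
Hence Statement 1 is false.

Statement 2: Formalization: (((not R nor P) xor S) iff Q) and (not U nor (R iff P))

not R = not False = True
not R nor P = True nor True = False
(not R nor P) xor S = False xor True = True
((not R nor P) xor S) iff Q = True iff False = False
not U = not True = False
R iff P = False iff True = False
not U nor (R iff P) = False nor False = True
(((not R nor P) xor S) iff Q) and (not U nor (R iff P)) = False and True = False
So Statement 2 is false.

0 of the 2 statements are true (none).

0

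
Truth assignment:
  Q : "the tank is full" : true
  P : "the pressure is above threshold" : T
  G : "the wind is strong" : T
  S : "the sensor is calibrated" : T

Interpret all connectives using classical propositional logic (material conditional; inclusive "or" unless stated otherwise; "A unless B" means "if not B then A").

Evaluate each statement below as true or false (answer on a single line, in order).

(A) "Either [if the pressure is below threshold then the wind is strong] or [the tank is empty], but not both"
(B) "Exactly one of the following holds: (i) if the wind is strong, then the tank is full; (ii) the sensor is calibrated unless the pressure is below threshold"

(A) true, (B) false

(A): In symbols: (not P -> G) xor not Q

not P = not True = False
not P -> G = False -> True = True
not Q = not True = False
(not P -> G) xor not Q = True xor False = True
Hence (A) is true.

(B): Formalization: (G -> Q) xor (S or not P)

G -> Q = True -> True = True
not P = not True = False
S or not P = True or False = True
(G -> Q) xor (S or not P) = True xor True = False
So (B) is false.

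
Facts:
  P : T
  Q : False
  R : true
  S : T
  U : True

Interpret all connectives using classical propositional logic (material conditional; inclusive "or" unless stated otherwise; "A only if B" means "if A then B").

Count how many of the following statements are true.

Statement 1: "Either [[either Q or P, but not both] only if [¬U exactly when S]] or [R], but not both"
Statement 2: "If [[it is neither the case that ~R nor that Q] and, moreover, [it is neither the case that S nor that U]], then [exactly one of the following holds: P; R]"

2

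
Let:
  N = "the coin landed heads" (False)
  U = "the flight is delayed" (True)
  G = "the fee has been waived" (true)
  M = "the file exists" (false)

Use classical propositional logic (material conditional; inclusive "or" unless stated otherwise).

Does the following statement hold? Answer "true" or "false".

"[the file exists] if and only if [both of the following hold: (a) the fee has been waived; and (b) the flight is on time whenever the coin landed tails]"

The statement is true.

This is M iff (G and (not N -> not U)).

not N = not False = True
not U = not True = False
not N -> not U = True -> False = False
G and (not N -> not U) = True and False = False
M iff (G and (not N -> not U)) = False iff False = True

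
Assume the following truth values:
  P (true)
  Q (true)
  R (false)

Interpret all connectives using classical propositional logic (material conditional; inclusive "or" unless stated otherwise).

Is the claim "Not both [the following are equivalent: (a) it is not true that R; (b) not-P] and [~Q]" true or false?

The statement is true.

Values: R=False, P=True, Q=True.
This is (not R iff not P) nand not Q.

not R = not False = True
not P = not True = False
not R iff not P = True iff False = False
not Q = not True = False
(not R iff not P) nand not Q = False nand False = True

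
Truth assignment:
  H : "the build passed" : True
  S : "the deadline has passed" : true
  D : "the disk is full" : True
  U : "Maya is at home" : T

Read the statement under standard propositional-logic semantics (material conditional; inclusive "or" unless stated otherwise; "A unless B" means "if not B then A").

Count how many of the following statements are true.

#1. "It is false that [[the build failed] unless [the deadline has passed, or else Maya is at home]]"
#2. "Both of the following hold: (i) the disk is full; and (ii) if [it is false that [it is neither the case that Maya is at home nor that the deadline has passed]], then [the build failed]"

#1: Formalization: not (not H or (S or U))

not H = not True = False
S or U = True or True = True
not H or (S or U) = False or True = True
not (not H or (S or U)) = not True = False
So #1 is false.

#2: This is D and (not (U nor S) -> not H).

U nor S = True nor True = False
not (U nor S) = not False = True
not H = not True = False
not (U nor S) -> not H = True -> False = False
D and (not (U nor S) -> not H) = True and False = False
Hence #2 is false.

True statements: 0 (none).

0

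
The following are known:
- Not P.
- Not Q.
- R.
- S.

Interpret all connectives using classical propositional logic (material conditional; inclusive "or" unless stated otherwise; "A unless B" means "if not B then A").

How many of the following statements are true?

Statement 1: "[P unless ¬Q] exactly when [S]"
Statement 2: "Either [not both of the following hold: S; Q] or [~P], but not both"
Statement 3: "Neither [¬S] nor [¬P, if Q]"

Statement 1: This is (P ∨ ¬Q) ↔ S.

¬Q = ¬F = T
P ∨ ¬Q = F ∨ T = T
(P ∨ ¬Q) ↔ S = T ↔ T = T
So Statement 1 is true.

Statement 2: Formalization: (S ↑ Q) ⊕ ¬P

S ↑ Q = T ↑ F = T
¬P = ¬F = T
(S ↑ Q) ⊕ ¬P = T ⊕ T = F
Thus Statement 2 is false.

Statement 3: Parsed as ¬S ↓ (Q → ¬P)

¬S = ¬T = F
¬P = ¬F = T
Q → ¬P = F → T = T
¬S ↓ (Q → ¬P) = F ↓ T = F
So Statement 3 is false.

Count: 1.

1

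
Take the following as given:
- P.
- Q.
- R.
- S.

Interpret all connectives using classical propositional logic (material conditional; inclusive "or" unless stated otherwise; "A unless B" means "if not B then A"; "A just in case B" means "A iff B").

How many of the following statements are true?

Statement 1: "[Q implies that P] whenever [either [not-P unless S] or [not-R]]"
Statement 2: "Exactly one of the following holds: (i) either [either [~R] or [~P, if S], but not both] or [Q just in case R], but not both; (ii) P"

Statement 1: In symbols: ((~P | S) | ~R) -> (Q -> P)

~P = ~T = F
~P | S = F | T = T
~R = ~T = F
(~P | S) | ~R = T | F = T
Q -> P = T -> T = T
((~P | S) | ~R) -> (Q -> P) = T -> T = T
Hence Statement 1 is true.

Statement 2: This is ((~R xor (S -> ~P)) xor (Q <-> R)) xor P.

~R = ~T = F
~P = ~T = F
S -> ~P = T -> F = F
~R xor (S -> ~P) = F xor F = F
Q <-> R = T <-> T = T
(~R xor (S -> ~P)) xor (Q <-> R) = F xor T = T
((~R xor (S -> ~P)) xor (Q <-> R)) xor P = T xor T = F
Thus Statement 2 is false.

True statements: 1.

1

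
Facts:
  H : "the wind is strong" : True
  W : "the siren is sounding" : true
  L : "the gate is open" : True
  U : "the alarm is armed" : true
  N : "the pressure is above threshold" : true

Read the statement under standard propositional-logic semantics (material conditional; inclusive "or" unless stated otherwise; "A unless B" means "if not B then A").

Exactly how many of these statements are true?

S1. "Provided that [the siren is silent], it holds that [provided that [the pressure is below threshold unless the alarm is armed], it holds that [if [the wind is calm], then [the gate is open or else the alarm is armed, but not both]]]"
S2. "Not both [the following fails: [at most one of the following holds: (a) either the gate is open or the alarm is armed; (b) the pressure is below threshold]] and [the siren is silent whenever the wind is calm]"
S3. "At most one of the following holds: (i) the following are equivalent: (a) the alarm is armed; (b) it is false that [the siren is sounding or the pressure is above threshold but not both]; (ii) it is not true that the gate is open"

3

S1: In symbols: ¬W → ((¬N ∨ U) → (¬H → (L ⊕ U)))

¬W = ¬T = F
¬N = ¬T = F
¬N ∨ U = F ∨ T = T
¬H = ¬T = F
L ⊕ U = T ⊕ T = F
¬H → (L ⊕ U) = F → F = T
(¬N ∨ U) → (¬H → (L ⊕ U)) = T → T = T
¬W → ((¬N ∨ U) → (¬H → (L ⊕ U))) = F → T = T
Thus S1 is true.

S2: In symbols: ¬((L ∨ U) ↑ ¬N) ↑ (¬H → ¬W)

L ∨ U = T ∨ T = T
¬N = ¬T = F
(L ∨ U) ↑ ¬N = T ↑ F = T
¬((L ∨ U) ↑ ¬N) = ¬T = F
¬H = ¬T = F
¬W = ¬T = F
¬H → ¬W = F → F = T
¬((L ∨ U) ↑ ¬N) ↑ (¬H → ¬W) = F ↑ T = T
So S2 is true.

S3: This is (U ↔ ¬(W ⊕ N)) ↑ ¬L.

W ⊕ N = T ⊕ T = F
¬(W ⊕ N) = ¬F = T
U ↔ ¬(W ⊕ N) = T ↔ T = T
¬L = ¬T = F
(U ↔ ¬(W ⊕ N)) ↑ ¬L = T ↑ F = T
So S3 is true.

True statements: 3.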